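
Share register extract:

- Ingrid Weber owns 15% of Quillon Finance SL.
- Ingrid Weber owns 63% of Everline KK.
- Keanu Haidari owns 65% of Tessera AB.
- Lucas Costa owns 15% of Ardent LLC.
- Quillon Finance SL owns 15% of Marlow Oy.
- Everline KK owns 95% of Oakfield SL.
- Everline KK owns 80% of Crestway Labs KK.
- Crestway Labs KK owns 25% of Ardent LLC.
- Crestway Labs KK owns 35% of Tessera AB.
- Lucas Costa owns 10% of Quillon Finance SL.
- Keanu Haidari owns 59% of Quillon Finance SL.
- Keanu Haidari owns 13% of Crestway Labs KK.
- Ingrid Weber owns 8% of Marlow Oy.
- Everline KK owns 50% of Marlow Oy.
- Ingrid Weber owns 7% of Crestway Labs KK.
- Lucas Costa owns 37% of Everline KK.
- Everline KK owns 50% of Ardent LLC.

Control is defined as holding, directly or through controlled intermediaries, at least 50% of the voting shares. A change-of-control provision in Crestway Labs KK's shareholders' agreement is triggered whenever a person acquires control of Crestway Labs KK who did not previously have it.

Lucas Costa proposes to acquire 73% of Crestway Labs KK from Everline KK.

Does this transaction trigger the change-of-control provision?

The purchase adds only to Lucas's holdings (Everline's stake shrinks), so Lucas is the only person who could newly come to control Crestway.
Lucas's largest direct stake is 37% in Everline, which does not meet the threshold, so Lucas controls no company.
Neither Lucas nor any entity Lucas controls holds any voting interest in Crestway.
So before the transaction, Lucas does not control Crestway.
After the purchase, Lucas holds 73% of Crestway directly, and Everline's stake falls to 7%.
Lucas holds 73% of Crestway, so Lucas controls Crestway.
Lucas did not control Crestway before and does after, so the clause is triggered.

Yes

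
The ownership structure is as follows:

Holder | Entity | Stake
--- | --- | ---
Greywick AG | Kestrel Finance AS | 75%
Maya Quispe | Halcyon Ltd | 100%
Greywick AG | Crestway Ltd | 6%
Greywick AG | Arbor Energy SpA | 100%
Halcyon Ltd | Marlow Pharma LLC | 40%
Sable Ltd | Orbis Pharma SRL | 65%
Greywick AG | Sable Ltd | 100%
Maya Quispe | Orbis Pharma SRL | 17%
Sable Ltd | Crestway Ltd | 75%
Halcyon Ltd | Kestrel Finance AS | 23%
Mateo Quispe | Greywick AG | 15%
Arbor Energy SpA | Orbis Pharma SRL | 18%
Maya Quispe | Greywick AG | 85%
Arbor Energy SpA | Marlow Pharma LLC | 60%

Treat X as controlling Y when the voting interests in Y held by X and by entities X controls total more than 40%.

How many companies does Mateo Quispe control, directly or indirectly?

0

Mateo's largest direct stake is 15% in Greywick, which does not meet the threshold.
Mateo controls 0 companies.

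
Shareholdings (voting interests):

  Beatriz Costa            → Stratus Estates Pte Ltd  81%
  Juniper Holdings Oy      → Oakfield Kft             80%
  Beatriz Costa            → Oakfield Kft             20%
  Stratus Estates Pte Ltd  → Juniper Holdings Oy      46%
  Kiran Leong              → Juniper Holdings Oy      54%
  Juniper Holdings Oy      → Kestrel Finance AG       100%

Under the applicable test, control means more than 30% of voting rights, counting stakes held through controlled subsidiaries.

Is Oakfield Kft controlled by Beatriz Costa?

Beatriz holds 81% of Stratus, so Beatriz controls Stratus.
Stratus holds 46% of Juniper, so Beatriz controls Juniper.
Juniper and Beatriz together hold 80% + 20% = 100% of Oakfield, so Beatriz controls Oakfield.

Yes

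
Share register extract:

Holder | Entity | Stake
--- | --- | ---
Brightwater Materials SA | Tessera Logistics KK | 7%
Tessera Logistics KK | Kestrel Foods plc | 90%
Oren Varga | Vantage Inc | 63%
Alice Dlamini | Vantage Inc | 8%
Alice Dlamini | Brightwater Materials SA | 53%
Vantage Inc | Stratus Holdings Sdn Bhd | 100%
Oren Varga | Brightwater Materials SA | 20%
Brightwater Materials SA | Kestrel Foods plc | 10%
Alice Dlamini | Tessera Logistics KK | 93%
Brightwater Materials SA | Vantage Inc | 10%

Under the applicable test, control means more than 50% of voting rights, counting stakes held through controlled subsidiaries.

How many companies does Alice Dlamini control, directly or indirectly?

Alice holds 53% of Brightwater, so Alice controls Brightwater.
Alice and Brightwater together hold 93% + 7% = 100% of Tessera, so Alice controls Tessera.
Tessera and Brightwater together hold 90% + 10% = 100% of Kestrel, so Alice controls Kestrel.
No other company's threshold is met.
Alice controls 3 companies.

3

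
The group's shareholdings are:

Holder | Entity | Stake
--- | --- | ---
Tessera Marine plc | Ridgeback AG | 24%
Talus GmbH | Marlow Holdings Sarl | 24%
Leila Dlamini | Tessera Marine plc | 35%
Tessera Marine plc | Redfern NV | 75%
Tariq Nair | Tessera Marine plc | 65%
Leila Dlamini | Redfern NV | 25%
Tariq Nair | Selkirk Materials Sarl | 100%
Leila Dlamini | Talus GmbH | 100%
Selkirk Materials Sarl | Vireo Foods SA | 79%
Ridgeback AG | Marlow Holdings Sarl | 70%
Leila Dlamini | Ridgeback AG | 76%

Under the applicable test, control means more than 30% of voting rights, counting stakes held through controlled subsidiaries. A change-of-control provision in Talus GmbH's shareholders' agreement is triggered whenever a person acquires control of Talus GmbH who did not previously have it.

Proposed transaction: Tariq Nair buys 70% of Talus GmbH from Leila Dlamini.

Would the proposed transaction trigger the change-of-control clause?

The purchase adds only to Tariq's holdings (Leila's stake shrinks), so Tariq is the only person who could newly come to control Talus.
Tariq holds 65% of Tessera, so Tariq controls Tessera.
Tariq holds 100% of Selkirk, so Tariq controls Selkirk.
Tessera holds 75% of Redfern, so Tariq controls Redfern.
Selkirk holds 79% of Vireo, so Tariq controls Vireo.
Neither Tariq nor any entity Tariq controls holds any voting interest in Talus.
So before the transaction, Tariq does not control Talus.
After the purchase, Tariq holds 70% of Talus directly, and Leila's stake falls to 30%.
Tariq holds 70% of Talus, so Tariq controls Talus.
Tariq did not control Talus before and does after, so the clause is triggered.

Yes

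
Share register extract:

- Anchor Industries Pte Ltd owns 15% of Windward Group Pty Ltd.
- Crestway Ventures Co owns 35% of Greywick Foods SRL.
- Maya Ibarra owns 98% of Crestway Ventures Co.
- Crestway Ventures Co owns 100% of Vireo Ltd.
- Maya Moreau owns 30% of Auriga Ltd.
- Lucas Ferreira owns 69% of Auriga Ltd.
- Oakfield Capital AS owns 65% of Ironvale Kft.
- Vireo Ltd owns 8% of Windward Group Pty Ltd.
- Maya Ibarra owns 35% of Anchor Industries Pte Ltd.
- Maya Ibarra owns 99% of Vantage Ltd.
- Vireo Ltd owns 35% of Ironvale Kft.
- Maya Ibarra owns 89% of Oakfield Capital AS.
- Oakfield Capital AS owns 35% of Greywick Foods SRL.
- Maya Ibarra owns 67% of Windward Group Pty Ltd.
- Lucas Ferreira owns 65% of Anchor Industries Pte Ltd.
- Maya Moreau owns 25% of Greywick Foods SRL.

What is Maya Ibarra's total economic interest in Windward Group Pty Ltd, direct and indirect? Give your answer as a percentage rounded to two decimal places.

Maya Ibarra reaches Windward along 3 paths.
Via Anchor: 35% × 15% = 5.25%.
Direct stake: 67% = 67%.
Via Crestway → Vireo: 98% × 100% × 8% = 7.84%.
Total: 5.25% + 67% + 7.84% = 80.09%.

80.09%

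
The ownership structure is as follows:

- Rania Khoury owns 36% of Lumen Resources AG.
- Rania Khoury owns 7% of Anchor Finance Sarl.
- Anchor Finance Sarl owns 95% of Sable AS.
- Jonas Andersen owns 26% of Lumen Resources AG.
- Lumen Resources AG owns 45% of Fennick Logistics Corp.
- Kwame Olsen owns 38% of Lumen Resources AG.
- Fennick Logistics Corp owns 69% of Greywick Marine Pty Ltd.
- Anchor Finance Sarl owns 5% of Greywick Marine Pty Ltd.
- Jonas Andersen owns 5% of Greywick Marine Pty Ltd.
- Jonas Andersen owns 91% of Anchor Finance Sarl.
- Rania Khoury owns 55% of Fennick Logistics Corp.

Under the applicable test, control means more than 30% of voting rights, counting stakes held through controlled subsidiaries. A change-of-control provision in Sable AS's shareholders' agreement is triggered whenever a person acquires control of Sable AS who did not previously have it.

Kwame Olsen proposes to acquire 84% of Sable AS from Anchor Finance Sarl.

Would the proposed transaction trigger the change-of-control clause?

The purchase adds only to Kwame's holdings (Anchor's stake shrinks), so Kwame is the only person who could newly come to control Sable.
Kwame holds 38% of Lumen, so Kwame controls Lumen.
Lumen holds 45% of Fennick, so Kwame controls Fennick.
Fennick holds 69% of Greywick, so Kwame controls Greywick.
Neither Kwame nor any entity Kwame controls holds any voting interest in Sable.
So before the transaction, Kwame does not control Sable.
After the purchase, Kwame holds 84% of Sable directly, and Anchor's stake falls to 11%.
Kwame holds 84% of Sable, so Kwame controls Sable.
Kwame did not control Sable before and does after, so the clause is triggered.

Yes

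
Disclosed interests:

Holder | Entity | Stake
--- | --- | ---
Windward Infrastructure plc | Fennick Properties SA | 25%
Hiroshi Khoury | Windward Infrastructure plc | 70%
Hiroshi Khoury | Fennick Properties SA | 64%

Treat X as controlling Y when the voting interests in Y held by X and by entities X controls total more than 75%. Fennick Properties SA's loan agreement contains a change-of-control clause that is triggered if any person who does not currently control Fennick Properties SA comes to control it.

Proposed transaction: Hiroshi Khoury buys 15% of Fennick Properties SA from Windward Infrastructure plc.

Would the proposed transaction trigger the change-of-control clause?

The purchase adds only to Hiroshi's holdings (Windward's stake shrinks), so Hiroshi is the only person who could newly come to control Fennick.
Hiroshi's largest direct stake is 70% in Windward, which does not meet the threshold, so Hiroshi controls no company.
In Fennick, Hiroshi's side holds only 64%, not > 75%.
So before the transaction, Hiroshi does not control Fennick.
After the purchase, Hiroshi's direct stake in Fennick rises to 64% + 15% = 79%, and Windward's stake falls to 10%.
Hiroshi holds 79% of Fennick, so Hiroshi controls Fennick.
Hiroshi did not control Fennick before and does after, so the clause is triggered.

Yes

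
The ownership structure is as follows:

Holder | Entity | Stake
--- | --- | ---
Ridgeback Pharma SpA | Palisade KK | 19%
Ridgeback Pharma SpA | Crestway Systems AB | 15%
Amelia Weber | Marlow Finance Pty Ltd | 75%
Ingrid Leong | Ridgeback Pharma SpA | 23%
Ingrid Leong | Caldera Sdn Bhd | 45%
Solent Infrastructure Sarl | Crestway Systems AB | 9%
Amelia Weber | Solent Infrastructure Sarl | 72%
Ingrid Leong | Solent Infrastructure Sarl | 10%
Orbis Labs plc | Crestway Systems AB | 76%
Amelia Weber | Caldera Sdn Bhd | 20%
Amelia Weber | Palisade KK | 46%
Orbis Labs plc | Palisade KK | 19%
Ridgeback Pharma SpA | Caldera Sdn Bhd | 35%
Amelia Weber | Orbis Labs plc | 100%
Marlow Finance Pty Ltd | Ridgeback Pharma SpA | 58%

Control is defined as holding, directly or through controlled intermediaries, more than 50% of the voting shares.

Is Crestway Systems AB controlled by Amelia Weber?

Amelia holds 72% of Solent, so Amelia controls Solent.
Amelia holds 100% of Orbis, so Amelia controls Orbis.
Amelia holds 75% of Marlow, so Amelia controls Marlow.
Marlow holds 58% of Ridgeback, so Amelia controls Ridgeback.
Orbis and Solent and Ridgeback together hold 76% + 9% + 15% = 100% of Crestway, so Amelia controls Crestway.

Yes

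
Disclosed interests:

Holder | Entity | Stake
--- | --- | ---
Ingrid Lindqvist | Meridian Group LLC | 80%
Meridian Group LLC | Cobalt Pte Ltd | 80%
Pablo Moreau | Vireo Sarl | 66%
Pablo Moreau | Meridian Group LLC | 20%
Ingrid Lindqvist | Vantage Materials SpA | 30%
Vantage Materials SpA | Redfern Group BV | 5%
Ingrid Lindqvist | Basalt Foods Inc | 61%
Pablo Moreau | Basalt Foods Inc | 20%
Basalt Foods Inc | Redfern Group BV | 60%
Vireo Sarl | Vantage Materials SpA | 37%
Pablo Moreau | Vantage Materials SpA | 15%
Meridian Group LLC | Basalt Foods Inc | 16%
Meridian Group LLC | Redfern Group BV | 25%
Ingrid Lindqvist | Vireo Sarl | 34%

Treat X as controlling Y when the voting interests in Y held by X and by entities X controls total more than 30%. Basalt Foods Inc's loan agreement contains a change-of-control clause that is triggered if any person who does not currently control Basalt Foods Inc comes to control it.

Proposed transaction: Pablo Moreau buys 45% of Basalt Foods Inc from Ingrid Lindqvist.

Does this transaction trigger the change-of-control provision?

The purchase adds only to Pablo's holdings (Ingrid's stake shrinks), so Pablo is the only person who could newly come to control Basalt.
Pablo holds 66% of Vireo, so Pablo controls Vireo.
Pablo and Vireo together hold 15% + 37% = 52% of Vantage, so Pablo controls Vantage.
In Basalt, Pablo's side holds only 20%, not > 30%.
So before the transaction, Pablo does not control Basalt.
After the purchase, Pablo's direct stake in Basalt rises to 20% + 45% = 65%, and Ingrid's stake falls to 16%.
Pablo holds 65% of Basalt, so Pablo controls Basalt.
Pablo did not control Basalt before and does after, so the clause is triggered.

Yes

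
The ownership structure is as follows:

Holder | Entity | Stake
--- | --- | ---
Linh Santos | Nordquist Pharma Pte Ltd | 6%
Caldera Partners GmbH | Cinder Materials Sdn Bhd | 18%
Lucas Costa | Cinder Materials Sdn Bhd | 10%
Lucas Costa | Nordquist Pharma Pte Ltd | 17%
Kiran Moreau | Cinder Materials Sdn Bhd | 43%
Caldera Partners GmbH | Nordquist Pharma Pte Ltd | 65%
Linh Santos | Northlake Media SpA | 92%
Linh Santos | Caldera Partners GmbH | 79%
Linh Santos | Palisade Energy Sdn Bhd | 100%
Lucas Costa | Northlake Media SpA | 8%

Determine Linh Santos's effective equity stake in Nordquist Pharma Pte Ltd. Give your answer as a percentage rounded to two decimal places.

Linh reaches Nordquist along 2 paths.
Via Caldera: 79% × 65% = 51.35%.
Direct stake: 6% = 6%.
Total: 51.35% + 6% = 57.35%.

57.35%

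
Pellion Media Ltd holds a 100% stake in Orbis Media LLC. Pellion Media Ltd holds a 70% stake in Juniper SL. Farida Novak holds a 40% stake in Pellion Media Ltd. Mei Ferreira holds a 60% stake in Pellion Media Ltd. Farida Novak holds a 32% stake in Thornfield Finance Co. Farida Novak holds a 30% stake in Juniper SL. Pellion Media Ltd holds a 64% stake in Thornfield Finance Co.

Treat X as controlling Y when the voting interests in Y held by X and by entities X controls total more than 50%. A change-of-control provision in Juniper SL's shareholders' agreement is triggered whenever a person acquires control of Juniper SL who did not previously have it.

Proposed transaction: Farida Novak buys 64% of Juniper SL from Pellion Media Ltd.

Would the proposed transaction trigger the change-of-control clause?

The purchase adds only to Farida's holdings (Pellion's stake shrinks), so Farida is the only person who could newly come to control Juniper.
Farida's largest direct stake is 40% in Pellion, which does not meet the threshold, so Farida controls no company.
In Juniper, Farida's side holds only 30%, not > 50%.
So before the transaction, Farida does not control Juniper.
After the purchase, Farida's direct stake in Juniper rises to 30% + 64% = 94%, and Pellion's stake falls to 6%.
Farida holds 94% of Juniper, so Farida controls Juniper.
Farida did not control Juniper before and does after, so the clause is triggered.

Yes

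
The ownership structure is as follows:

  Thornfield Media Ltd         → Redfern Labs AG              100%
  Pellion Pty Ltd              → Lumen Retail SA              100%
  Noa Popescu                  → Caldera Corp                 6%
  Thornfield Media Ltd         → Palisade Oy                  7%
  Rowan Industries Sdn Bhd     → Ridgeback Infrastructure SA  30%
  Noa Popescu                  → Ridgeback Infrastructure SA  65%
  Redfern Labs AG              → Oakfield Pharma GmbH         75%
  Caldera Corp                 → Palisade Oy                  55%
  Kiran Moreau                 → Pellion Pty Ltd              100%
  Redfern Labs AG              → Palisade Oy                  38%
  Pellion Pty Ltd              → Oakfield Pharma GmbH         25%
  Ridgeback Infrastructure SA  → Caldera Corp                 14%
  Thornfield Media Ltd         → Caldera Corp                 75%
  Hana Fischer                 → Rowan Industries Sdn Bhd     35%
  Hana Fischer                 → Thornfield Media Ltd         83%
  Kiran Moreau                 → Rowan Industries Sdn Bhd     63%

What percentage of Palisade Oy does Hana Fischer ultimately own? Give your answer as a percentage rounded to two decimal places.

72.40%

Hana reaches Palisade along 4 paths.
Via Thornfield → Redfern: 83% × 100% × 38% = 31.54%.
Via Thornfield: 83% × 7% = 5.81%.
Via Thornfield → Caldera: 83% × 75% × 55% = 34.2375%.
Via Rowan → Ridgeback → Caldera: 35% × 30% × 14% × 55% = 0.8085%.
Total: 31.54% + 5.81% + 34.2375% + 0.8085% = 72.396%.
Rounded: 72.40%.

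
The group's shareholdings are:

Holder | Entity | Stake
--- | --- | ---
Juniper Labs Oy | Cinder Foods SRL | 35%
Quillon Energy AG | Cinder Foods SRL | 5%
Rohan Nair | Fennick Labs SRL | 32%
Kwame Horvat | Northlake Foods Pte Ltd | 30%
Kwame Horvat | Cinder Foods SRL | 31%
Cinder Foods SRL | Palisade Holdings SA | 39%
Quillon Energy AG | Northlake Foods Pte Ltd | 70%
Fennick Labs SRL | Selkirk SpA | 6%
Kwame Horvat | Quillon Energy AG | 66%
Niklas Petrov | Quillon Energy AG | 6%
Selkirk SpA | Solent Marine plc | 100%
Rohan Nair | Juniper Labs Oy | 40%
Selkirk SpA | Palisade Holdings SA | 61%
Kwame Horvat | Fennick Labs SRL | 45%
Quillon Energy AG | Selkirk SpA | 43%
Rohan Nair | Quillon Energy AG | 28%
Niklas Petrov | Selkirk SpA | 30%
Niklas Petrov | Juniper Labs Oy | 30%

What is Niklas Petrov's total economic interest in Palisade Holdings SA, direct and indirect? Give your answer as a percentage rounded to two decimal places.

24.09%

Niklas reaches Palisade along 4 paths.
Via Quillon → Selkirk: 6% × 43% × 61% = 1.5738%.
Via Selkirk: 30% × 61% = 18.3%.
Via Quillon → Cinder: 6% × 5% × 39% = 0.117%.
Via Juniper → Cinder: 30% × 35% × 39% = 4.095%.
Total: 1.5738% + 18.3% + 0.117% + 4.095% = 24.0858%.
Rounded: 24.09%.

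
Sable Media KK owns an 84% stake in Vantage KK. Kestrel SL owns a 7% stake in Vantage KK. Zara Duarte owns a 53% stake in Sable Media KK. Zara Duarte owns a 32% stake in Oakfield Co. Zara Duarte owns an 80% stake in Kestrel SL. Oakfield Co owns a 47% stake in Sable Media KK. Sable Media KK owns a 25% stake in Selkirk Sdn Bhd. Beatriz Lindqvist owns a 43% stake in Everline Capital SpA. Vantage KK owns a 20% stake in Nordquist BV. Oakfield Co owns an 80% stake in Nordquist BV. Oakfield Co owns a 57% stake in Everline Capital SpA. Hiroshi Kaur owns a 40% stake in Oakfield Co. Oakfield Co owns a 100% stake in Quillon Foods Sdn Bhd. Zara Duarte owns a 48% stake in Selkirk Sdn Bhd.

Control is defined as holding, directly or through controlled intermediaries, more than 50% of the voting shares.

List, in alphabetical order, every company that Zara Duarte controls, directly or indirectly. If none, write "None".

Zara holds 80% of Kestrel, so Zara controls Kestrel.
Zara holds 53% of Sable, so Zara controls Sable.
Kestrel and Sable together hold 7% + 84% = 91% of Vantage, so Zara controls Vantage.
Zara and Sable together hold 48% + 25% = 73% of Selkirk, so Zara controls Selkirk.
No other company's threshold is met.

Kestrel SL, Sable Media KK, Selkirk Sdn Bhd, Vantage KK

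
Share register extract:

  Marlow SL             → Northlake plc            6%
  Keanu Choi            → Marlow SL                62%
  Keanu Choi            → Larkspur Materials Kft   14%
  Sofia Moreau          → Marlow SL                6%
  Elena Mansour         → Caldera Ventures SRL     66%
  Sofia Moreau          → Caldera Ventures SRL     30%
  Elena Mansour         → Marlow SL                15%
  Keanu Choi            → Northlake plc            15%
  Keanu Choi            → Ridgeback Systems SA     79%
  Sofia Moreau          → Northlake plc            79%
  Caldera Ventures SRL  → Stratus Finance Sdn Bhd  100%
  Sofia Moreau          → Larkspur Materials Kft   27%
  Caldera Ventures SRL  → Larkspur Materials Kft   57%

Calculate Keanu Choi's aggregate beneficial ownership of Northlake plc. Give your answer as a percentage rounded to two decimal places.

Keanu reaches Northlake along 2 paths.
Via Marlow: 62% × 6% = 3.72%.
Direct stake: 15% = 15%.
Total: 3.72% + 15% = 18.72%.

18.72%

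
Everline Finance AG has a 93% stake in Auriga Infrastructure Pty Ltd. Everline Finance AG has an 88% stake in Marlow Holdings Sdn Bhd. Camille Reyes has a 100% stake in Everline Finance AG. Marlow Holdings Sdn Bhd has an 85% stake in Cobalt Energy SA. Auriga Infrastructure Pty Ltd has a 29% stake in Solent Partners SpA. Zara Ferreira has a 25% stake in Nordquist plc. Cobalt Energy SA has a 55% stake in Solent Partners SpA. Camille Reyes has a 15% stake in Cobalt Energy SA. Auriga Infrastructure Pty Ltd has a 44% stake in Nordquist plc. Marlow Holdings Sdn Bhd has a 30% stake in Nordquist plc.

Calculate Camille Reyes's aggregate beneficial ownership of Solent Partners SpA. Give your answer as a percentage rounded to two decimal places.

76.36%

Camille reaches Solent along 3 paths.
Via Everline → Marlow → Cobalt: 100% × 88% × 85% × 55% = 41.14%.
Via Cobalt: 15% × 55% = 8.25%.
Via Everline → Auriga: 100% × 93% × 29% = 26.97%.
Total: 41.14% + 8.25% + 26.97% = 76.36%.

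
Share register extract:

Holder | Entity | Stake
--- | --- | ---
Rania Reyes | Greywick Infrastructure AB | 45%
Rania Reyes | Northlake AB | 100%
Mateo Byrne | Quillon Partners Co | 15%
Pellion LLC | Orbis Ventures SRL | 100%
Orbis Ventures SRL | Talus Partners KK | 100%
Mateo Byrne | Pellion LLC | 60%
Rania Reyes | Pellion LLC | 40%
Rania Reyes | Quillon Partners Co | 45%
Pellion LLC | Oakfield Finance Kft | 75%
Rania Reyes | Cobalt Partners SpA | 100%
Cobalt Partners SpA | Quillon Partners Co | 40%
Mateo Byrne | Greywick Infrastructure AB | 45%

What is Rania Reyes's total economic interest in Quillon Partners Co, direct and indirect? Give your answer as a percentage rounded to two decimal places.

85.00%

Rania reaches Quillon along 2 paths.
Direct stake: 45% = 45%.
Via Cobalt: 100% × 40% = 40%.
Total: 45% + 40% = 85%.
Rounded: 85.00%.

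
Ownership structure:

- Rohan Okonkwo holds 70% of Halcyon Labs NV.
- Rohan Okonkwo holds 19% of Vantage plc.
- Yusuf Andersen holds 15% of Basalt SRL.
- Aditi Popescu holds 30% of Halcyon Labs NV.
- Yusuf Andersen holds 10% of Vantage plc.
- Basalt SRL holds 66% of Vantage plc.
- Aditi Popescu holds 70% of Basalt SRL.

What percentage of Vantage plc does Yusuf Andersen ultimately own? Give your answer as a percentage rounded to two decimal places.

Yusuf reaches Vantage along 2 paths.
Via Basalt: 15% × 66% = 9.9%.
Direct stake: 10% = 10%.
Total: 9.9% + 10% = 19.9%.
Rounded: 19.90%.

19.90%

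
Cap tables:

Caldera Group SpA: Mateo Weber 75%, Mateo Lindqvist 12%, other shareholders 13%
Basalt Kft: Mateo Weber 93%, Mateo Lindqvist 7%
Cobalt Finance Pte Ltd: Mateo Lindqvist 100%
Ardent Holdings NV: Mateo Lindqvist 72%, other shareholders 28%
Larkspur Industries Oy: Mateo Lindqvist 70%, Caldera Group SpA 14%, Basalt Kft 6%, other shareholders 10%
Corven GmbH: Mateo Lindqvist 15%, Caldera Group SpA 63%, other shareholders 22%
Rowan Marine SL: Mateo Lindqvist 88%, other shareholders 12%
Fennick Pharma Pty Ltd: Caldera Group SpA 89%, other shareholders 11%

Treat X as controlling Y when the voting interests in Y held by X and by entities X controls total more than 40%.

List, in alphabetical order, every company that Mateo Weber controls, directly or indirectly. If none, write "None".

Mateo Weber holds 75% of Caldera, so Mateo Weber controls Caldera.
Mateo Weber holds 93% of Basalt, so Mateo Weber controls Basalt.
Caldera holds 63% of Corven, so Mateo Weber controls Corven.
Caldera holds 89% of Fennick, so Mateo Weber controls Fennick.
No other company's threshold is met.

Basalt Kft, Caldera Group SpA, Corven GmbH, Fennick Pharma Pty Ltd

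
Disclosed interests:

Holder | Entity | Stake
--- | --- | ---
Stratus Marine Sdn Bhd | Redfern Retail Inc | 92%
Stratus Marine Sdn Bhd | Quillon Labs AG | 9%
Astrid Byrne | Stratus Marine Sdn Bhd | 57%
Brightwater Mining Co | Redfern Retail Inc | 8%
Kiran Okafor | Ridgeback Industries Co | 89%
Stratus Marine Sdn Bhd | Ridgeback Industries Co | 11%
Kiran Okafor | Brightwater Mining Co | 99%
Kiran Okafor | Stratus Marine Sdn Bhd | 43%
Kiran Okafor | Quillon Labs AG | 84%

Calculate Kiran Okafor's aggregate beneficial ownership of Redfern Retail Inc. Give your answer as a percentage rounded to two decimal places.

Kiran reaches Redfern along 2 paths.
Via Stratus: 43% × 92% = 39.56%.
Via Brightwater: 99% × 8% = 7.92%.
Total: 39.56% + 7.92% = 47.48%.

47.48%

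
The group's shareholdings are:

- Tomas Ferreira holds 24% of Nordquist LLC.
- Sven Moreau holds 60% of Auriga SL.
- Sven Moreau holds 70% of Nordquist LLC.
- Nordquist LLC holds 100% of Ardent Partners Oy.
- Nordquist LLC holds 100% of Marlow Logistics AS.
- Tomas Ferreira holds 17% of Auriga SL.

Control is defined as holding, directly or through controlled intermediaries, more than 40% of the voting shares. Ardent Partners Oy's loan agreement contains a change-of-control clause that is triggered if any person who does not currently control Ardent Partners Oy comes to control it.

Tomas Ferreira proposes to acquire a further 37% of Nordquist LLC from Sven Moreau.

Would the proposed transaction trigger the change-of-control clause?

The purchase adds only to Tomas's holdings (Sven's stake shrinks), so Tomas is the only person who could newly come to control Ardent.
Tomas's largest direct stake is 24% in Nordquist, which does not meet the threshold, so Tomas controls no company.
Neither Tomas nor any entity Tomas controls holds any voting interest in Ardent.
So before the transaction, Tomas does not control Ardent.
After the purchase, Tomas's direct stake in Nordquist rises to 24% + 37% = 61%, and Sven's stake falls to 33%.
Tomas holds 61% of Nordquist, so Tomas controls Nordquist.
Nordquist holds 100% of Ardent, so Tomas controls Ardent.
Tomas did not control Ardent before and does after, so the clause is triggered.

Yes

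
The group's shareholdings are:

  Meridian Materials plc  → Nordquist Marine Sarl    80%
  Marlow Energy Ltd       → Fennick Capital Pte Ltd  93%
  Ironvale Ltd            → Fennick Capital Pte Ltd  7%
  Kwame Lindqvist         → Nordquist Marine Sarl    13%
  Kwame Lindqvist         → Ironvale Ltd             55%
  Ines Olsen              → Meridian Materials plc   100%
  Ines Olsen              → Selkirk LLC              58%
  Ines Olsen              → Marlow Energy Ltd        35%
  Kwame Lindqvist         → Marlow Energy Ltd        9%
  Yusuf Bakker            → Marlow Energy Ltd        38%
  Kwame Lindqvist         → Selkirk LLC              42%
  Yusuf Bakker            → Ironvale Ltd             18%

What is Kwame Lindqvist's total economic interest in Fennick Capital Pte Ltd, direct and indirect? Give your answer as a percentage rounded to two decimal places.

Kwame reaches Fennick along 2 paths.
Via Marlow: 9% × 93% = 8.37%.
Via Ironvale: 55% × 7% = 3.85%.
Total: 8.37% + 3.85% = 12.22%.

12.22%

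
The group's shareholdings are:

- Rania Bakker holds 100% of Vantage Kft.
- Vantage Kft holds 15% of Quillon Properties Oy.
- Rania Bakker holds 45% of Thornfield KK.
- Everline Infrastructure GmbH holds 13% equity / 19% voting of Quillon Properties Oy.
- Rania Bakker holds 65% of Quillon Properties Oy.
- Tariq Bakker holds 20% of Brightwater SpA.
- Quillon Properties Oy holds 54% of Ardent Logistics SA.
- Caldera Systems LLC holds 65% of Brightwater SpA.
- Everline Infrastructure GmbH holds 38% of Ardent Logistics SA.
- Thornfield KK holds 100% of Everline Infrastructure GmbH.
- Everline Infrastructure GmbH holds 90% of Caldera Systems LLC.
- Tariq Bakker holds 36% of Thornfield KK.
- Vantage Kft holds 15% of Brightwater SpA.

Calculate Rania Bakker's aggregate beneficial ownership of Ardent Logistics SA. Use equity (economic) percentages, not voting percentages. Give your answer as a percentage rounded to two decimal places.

63.46%

Rania reaches Ardent along 4 paths.
Via Thornfield → Everline: 45% × 100% × 38% = 17.1%.
Via Quillon: 65% × 54% = 35.1%.
Via Vantage → Quillon: 100% × 15% × 54% = 8.1%.
Via Thornfield → Everline → Quillon: 45% × 100% × 13% × 54% = 3.159%.
Total: 17.1% + 35.1% + 8.1% + 3.159% = 63.459%.
Rounded: 63.46%.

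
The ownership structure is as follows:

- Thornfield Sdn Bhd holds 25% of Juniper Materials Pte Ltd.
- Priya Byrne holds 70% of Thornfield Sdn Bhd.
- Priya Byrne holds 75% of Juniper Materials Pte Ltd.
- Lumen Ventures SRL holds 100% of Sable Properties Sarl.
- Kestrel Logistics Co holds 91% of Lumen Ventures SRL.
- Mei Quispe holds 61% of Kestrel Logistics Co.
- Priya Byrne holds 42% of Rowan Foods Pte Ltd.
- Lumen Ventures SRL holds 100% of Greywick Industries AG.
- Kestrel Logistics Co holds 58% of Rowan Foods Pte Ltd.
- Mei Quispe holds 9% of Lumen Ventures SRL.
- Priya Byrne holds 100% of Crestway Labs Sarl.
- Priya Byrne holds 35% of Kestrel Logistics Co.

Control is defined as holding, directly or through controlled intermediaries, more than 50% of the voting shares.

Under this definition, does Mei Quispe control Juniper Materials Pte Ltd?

Mei holds 61% of Kestrel, so Mei controls Kestrel.
Mei and Kestrel together hold 9% + 91% = 100% of Lumen, so Mei controls Lumen.
Lumen holds 100% of Greywick, so Mei controls Greywick.
Lumen holds 100% of Sable, so Mei controls Sable.
Kestrel holds 58% of Rowan, so Mei controls Rowan.
Neither Mei nor any entity Mei controls holds any voting interest in Juniper.
So Mei does not control Juniper.

No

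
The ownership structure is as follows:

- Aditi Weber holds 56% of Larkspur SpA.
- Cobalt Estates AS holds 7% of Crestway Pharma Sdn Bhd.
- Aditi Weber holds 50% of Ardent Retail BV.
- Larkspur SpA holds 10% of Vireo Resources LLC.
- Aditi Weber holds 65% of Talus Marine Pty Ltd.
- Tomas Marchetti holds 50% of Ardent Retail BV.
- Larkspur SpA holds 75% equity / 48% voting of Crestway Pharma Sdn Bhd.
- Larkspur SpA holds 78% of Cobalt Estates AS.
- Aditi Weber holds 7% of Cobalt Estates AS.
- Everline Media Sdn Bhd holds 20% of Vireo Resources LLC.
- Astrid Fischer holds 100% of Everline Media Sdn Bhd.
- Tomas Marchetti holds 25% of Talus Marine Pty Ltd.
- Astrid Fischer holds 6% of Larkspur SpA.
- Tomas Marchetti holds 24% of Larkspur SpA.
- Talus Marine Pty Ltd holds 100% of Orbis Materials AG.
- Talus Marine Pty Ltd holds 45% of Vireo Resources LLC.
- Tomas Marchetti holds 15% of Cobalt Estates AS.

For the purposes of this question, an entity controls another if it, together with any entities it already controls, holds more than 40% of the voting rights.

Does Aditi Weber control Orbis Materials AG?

Aditi holds 65% of Talus, so Aditi controls Talus.
Talus holds 100% of Orbis, so Aditi controls Orbis.

Yes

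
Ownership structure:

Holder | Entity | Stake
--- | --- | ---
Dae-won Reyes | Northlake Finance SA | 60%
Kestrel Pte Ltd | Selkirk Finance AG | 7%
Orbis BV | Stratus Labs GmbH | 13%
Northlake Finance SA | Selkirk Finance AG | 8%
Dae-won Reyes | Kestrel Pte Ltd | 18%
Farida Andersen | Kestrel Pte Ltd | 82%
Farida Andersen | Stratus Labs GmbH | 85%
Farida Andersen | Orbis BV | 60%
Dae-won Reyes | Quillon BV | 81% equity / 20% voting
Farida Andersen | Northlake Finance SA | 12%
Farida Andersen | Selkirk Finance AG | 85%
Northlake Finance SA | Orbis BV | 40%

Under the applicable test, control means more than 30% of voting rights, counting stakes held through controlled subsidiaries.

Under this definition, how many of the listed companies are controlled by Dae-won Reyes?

Dae-won holds 60% of Northlake, so Dae-won controls Northlake.
Northlake holds 40% of Orbis, so Dae-won controls Orbis.
No other company's threshold is met.
Dae-won controls 2 companies.

2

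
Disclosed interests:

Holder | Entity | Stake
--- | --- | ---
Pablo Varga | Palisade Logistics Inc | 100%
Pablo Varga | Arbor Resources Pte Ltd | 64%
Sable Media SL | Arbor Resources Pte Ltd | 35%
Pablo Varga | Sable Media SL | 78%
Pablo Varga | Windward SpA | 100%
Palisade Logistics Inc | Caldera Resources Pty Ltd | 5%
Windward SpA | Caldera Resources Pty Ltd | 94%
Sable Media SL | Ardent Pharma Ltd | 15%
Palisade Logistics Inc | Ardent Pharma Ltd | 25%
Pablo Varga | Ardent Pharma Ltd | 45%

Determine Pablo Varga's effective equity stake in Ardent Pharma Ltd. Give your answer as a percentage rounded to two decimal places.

81.70%

Pablo reaches Ardent along 3 paths.
Via Palisade: 100% × 25% = 25%.
Via Sable: 78% × 15% = 11.7%.
Direct stake: 45% = 45%.
Total: 25% + 11.7% + 45% = 81.7%.
Rounded: 81.70%.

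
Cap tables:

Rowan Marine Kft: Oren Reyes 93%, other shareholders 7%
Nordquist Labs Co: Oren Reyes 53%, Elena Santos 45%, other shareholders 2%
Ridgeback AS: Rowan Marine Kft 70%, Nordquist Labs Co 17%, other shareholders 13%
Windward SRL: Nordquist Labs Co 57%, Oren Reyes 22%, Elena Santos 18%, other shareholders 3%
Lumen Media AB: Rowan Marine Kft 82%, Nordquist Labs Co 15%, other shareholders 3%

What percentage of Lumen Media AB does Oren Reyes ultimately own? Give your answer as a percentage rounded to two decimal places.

Oren reaches Lumen along 2 paths.
Via Rowan: 93% × 82% = 76.26%.
Via Nordquist: 53% × 15% = 7.95%.
Total: 76.26% + 7.95% = 84.21%.

84.21%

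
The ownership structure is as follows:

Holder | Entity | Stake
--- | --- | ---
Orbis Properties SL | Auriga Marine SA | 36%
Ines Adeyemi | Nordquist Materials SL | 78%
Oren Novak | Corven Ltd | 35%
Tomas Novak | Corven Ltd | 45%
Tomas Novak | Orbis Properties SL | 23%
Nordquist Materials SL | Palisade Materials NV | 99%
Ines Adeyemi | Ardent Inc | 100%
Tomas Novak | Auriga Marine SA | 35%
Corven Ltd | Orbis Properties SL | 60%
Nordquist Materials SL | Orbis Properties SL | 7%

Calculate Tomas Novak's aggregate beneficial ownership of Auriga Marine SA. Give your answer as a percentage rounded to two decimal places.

Tomas reaches Auriga along 3 paths.
Via Corven → Orbis: 45% × 60% × 36% = 9.72%.
Via Orbis: 23% × 36% = 8.28%.
Direct stake: 35% = 35%.
Total: 9.72% + 8.28% + 35% = 53%.
Rounded: 53.00%.

53.00%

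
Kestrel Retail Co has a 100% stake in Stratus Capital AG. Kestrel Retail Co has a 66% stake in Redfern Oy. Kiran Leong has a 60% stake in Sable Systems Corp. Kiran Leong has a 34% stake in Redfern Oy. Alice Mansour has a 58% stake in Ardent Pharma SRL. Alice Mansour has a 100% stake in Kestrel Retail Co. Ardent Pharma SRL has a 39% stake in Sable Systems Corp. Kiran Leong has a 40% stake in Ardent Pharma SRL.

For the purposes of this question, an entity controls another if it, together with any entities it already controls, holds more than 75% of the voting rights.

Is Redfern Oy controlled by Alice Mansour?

No

Alice holds 100% of Kestrel, so Alice controls Kestrel.
Kestrel holds 100% of Stratus, so Alice controls Stratus.
In Redfern, Alice's side holds only 66%, not > 75%.
So Alice does not control Redfern.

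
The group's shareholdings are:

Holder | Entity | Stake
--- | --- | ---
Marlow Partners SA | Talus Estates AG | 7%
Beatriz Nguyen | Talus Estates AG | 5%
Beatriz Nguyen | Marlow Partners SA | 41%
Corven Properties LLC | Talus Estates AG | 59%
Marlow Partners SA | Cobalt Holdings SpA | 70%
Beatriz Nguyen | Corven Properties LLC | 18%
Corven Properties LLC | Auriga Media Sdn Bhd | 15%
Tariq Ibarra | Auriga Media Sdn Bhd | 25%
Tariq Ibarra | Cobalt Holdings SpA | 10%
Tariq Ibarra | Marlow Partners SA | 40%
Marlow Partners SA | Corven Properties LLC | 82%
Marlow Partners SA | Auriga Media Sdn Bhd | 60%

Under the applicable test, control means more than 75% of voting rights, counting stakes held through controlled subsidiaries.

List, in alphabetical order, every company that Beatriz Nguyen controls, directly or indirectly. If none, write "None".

None

Beatriz's largest direct stake is 41% in Marlow, which does not meet the threshold.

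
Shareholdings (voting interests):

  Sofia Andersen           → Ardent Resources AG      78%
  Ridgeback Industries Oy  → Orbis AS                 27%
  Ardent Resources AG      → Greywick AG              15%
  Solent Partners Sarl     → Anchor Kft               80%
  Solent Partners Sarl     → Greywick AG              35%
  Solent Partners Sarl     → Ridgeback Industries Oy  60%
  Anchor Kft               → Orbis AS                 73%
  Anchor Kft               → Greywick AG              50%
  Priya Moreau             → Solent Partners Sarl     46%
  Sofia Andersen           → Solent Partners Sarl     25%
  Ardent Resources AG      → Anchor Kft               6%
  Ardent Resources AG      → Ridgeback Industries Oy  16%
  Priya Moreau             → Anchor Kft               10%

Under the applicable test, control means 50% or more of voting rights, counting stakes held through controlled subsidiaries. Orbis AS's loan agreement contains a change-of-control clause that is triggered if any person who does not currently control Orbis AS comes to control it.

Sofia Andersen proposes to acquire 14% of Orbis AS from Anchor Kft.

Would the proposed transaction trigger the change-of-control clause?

The purchase adds only to Sofia's holdings (Anchor's stake shrinks), so Sofia is the only person who could newly come to control Orbis.
Sofia holds 78% of Ardent, so Sofia controls Ardent.
Neither Sofia nor any entity Sofia controls holds any voting interest in Orbis.
So before the transaction, Sofia does not control Orbis.
After the purchase, Sofia holds 14% of Orbis directly, and Anchor's stake falls to 59%.
After the transaction, Sofia's side holds 14% of Orbis, not ≥ 50%, so Sofia still does not control Orbis.
No new person acquires control, so the clause is not triggered.

No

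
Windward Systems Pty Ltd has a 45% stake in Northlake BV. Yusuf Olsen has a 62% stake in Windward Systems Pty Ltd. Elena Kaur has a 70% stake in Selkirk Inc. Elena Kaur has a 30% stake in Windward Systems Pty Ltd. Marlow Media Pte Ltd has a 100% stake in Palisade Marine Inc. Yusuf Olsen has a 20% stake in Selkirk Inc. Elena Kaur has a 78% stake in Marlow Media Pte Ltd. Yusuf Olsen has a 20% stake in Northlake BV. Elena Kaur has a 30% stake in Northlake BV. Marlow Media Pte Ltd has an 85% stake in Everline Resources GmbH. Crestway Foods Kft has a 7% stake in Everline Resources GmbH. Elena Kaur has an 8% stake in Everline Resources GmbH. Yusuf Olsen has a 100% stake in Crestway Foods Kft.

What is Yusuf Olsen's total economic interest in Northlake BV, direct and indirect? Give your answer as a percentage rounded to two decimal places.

47.90%

Yusuf reaches Northlake along 2 paths.
Via Windward: 62% × 45% = 27.9%.
Direct stake: 20% = 20%.
Total: 27.9% + 20% = 47.9%.
Rounded: 47.90%.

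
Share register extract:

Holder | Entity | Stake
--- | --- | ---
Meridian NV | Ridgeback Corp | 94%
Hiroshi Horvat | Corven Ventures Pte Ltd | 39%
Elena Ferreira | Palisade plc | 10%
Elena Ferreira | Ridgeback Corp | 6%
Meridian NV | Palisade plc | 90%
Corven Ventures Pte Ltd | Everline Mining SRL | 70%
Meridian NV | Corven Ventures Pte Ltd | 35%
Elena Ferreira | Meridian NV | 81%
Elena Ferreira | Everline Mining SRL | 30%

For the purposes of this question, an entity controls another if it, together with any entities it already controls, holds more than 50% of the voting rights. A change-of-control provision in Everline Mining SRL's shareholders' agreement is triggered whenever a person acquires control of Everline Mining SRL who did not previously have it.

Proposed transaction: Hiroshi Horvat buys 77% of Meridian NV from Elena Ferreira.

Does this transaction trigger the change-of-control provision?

Yes

The purchase adds only to Hiroshi's holdings (Elena's stake shrinks), so Hiroshi is the only person who could newly come to control Everline.
Hiroshi's largest direct stake is 39% in Corven, which does not meet the threshold, so Hiroshi controls no company.
Neither Hiroshi nor any entity Hiroshi controls holds any voting interest in Everline.
So before the transaction, Hiroshi does not control Everline.
After the purchase, Hiroshi holds 77% of Meridian directly, and Elena's stake falls to 4%.
Hiroshi holds 77% of Meridian, so Hiroshi controls Meridian.
Hiroshi and Meridian together hold 39% + 35% = 74% of Corven, so Hiroshi controls Corven.
Corven holds 70% of Everline, so Hiroshi controls Everline.
Hiroshi did not control Everline before and does after, so the clause is triggered.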